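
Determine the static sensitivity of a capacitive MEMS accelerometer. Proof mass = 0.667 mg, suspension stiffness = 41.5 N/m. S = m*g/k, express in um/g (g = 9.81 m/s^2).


Step 1: Convert mass: m = 0.667 mg = 6.67e-07 kg
Step 2: S = m * g / k = 6.67e-07 * 9.81 / 41.5
Step 3: S = 1.58e-07 m/g
Step 4: Convert to um/g: S = 0.158 um/g


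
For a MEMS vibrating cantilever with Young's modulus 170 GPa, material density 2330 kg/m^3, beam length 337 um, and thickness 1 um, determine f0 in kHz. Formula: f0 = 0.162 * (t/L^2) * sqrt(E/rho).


Step 1: Convert units to SI.
t_SI = 1e-6 m, L_SI = 337e-6 m
Step 2: Calculate sqrt(E/rho).
sqrt(170e9 / 2330) = 8541.74 m/s
Step 3: Compute f0.
f0 = 0.162 * 1e-6 / (337e-6)^2 * 8541.74 = 12184.3 Hz = 12.18 kHz


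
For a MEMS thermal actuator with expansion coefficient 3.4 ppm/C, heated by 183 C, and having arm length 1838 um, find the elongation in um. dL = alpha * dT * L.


Step 1: Convert CTE: alpha = 3.4 ppm/C = 3.4e-6 /C
Step 2: dL = 3.4e-6 * 183 * 1838
dL = 1.1436 um


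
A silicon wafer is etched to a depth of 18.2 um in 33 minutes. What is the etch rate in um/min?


Step 1: Etch rate = depth / time
Step 2: rate = 18.2 / 33
rate = 0.552 um/min


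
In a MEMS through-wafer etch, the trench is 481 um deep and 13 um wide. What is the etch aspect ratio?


Step 1: AR = depth / width
Step 2: AR = 481 / 13
AR = 37.0


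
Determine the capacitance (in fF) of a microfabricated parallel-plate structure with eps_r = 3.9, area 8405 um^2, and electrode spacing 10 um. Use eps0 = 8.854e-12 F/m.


Step 1: Convert area to m^2: A = 8405e-12 m^2
Step 2: Convert gap to m: d = 10e-6 m
Step 3: C = eps0 * eps_r * A / d
C = 8.854e-12 * 3.9 * 8405e-12 / 10e-6
Step 4: Convert to fF (multiply by 1e15).
C = 29.02 fF


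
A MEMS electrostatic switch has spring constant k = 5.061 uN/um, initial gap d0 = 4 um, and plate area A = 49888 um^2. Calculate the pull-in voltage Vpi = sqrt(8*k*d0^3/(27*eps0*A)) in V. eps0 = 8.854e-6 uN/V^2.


Step 1: Compute numerator: 8 * k * d0^3 = 8 * 5.061 * 4^3 = 2591.232
Step 2: Compute denominator: 27 * eps0 * A = 27 * 8.854e-6 * 49888 = 11.926126
Step 3: Vpi = sqrt(2591.232 / 11.926126)
Vpi = 14.74 V


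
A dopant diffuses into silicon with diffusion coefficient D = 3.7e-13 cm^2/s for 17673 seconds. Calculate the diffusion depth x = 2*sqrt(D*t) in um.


Step 1: Compute D*t = 3.7e-13 * 17673 = 6.53901e-09 cm^2
Step 2: sqrt(D*t) = 8.08641e-05 cm
Step 3: x = 2 * 8.08641e-05 cm = 1.617282e-04 cm
Step 4: Convert to um (1 cm = 1e4 um): x = 1.617 um


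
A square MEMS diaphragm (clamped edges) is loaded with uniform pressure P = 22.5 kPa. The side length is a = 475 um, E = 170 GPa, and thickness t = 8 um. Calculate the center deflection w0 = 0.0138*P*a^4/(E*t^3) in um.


Step 1: Convert pressure to compatible units (E is in GPa, so P in GPa).
P = 22.5 kPa = 22.5e-6 GPa
Step 2: Compute numerator: 0.0138 * P * a^4.
a^4 = 475^4 = 50906640625
numerator = 0.0138 * 22.5e-6 * 50906640625 = 1.58065e+04
Step 3: Compute denominator: E * t^3 = 170 * 8^3 = 87040
Step 4: w0 = numerator / denominator = 1.58065e+04 / 87040 = 0.1816 um


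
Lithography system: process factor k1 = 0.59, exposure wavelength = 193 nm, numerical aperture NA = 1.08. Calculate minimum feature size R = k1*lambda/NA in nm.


Step 1: Identify values: k1 = 0.59, lambda = 193 nm, NA = 1.08
Step 2: R = k1 * lambda / NA
R = 0.59 * 193 / 1.08
R = 105.4 nm


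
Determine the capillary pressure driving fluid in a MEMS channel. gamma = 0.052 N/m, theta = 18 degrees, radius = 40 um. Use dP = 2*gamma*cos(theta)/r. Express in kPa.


Step 1: cos(18 deg) = 0.9511
Step 2: Convert r to m: r = 40e-6 m
Step 3: dP = 2 * 0.052 * 0.9511 / 40e-6 = 2472.9 Pa
Step 4: Convert Pa to kPa (divide by 1000).
dP = 2.47 kPa


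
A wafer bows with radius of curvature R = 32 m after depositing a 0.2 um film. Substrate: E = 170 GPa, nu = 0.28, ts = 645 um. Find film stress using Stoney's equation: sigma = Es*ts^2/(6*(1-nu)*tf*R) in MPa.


Step 1: Compute numerator: Es * ts^2 = 170 * 645^2 = 70724250 (GPa*um^2)
Step 2: Compute denominator (R in um): 6*(1-nu)*tf*R = 6*0.72*0.2*32e6 = 27648000.0 (um^2)
Step 3: sigma (GPa) = 70724250 / 27648000.0 = 2.558024e+00 GPa
Step 4: Convert to MPa (x1000): sigma = 2558.0 MPa


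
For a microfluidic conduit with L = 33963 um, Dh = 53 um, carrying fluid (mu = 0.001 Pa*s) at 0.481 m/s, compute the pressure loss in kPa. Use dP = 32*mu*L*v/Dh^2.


Step 1: Convert to SI: L = 33963e-6 m, Dh = 53e-6 m
Step 2: dP = 32 * 0.001 * 33963e-6 * 0.481 / (53e-6)^2
Step 3: dP = 186101.28 Pa
Step 4: Convert to kPa: dP = 186.1 kPa


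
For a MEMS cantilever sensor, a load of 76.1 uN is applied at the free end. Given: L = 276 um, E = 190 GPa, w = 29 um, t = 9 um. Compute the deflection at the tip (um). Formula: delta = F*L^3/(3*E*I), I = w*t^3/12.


Step 1: Calculate the second moment of area.
I = w * t^3 / 12 = 29 * 9^3 / 12 = 1761.75 um^4
Step 2: Convert E to consistent units (1 GPa = 1000 uN/um^2).
E = 190 GPa = 190000 uN/um^2
Step 3: Calculate tip deflection.
delta = F * L^3 / (3 * E * I)
delta = 76.1 * 276^3 / (3 * 190000 * 1761.75)
delta = 1.5933 um


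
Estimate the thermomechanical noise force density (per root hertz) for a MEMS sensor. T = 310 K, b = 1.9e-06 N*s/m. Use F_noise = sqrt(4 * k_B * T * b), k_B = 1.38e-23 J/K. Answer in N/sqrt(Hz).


Step 1: Compute 4 * k_B * T * b
= 4 * 1.38e-23 * 310 * 1.9e-06
= 3.2513e-26 N^2/Hz
Step 2: F_noise = sqrt(3.2513e-26)
F_noise = 1.80e-13 N/sqrt(Hz)


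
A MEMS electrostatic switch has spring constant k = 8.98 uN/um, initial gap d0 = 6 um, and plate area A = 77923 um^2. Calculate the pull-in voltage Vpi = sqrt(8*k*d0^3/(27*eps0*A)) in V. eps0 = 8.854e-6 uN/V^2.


Step 1: Compute numerator: 8 * k * d0^3 = 8 * 8.98 * 6^3 = 15517.44
Step 2: Compute denominator: 27 * eps0 * A = 27 * 8.854e-6 * 77923 = 18.628117
Step 3: Vpi = sqrt(15517.44 / 18.628117)
Vpi = 28.86 V


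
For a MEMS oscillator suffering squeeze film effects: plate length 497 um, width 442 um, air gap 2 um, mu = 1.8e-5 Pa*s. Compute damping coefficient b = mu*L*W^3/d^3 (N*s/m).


Step 1: Convert to SI.
L = 497e-6 m, W = 442e-6 m, d = 2e-6 m
Step 2: W^3 = (442e-6)^3 = 8.64e-11 m^3
Step 3: d^3 = (2e-6)^3 = 8.00e-18 m^3
Step 4: b = 1.8e-5 * 497e-6 * 8.64e-11 / 8.00e-18
b = 9.66e-02 N*s/m


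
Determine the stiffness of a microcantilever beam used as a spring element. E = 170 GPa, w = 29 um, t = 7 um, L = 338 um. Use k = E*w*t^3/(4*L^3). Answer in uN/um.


Step 1: Convert E to consistent units (1 GPa = 1000 uN/um^2).
E = 170 GPa = 170000 uN/um^2
Step 2: Compute t^3 = 7^3 = 343
Step 3: Compute L^3 = 338^3 = 38614472
Step 4: k = 170000 * 29 * 343 / (4 * 38614472)
k = 10.9479 uN/um


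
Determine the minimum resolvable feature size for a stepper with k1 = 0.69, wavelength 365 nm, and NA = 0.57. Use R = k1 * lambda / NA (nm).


Step 1: Identify values: k1 = 0.69, lambda = 365 nm, NA = 0.57
Step 2: R = k1 * lambda / NA
R = 0.69 * 365 / 0.57
R = 441.8 nm


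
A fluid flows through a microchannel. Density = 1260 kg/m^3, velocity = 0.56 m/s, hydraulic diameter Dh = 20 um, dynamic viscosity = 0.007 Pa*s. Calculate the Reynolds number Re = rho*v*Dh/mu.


Step 1: Convert Dh to meters: Dh = 20e-6 m
Step 2: Re = rho * v * Dh / mu
Re = 1260 * 0.56 * 20e-6 / 0.007
Re = 2.016


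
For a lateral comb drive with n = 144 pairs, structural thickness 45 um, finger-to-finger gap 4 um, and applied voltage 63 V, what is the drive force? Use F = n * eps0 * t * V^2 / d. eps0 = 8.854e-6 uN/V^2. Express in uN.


Step 1: Parameters: n=144, eps0=8.854e-6 uN/V^2, t=45 um, V=63 V, d=4 um
Step 2: V^2 = 3969
Step 3: F = 144 * 8.854e-6 * 45 * 3969 / 4
F = 56.929 uN


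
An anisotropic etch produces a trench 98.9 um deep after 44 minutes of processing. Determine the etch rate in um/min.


Step 1: Etch rate = depth / time
Step 2: rate = 98.9 / 44
rate = 2.248 um/min


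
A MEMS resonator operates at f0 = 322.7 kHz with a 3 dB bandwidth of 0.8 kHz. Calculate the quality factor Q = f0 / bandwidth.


Step 1: Q = f0 / bandwidth
Step 2: Q = 322.7 / 0.8
Q = 403.4


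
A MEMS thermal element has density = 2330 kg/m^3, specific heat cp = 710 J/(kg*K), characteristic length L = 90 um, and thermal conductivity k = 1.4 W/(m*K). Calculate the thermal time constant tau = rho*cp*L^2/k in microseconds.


Step 1: Convert L to m: L = 90e-6 m
Step 2: L^2 = (90e-6)^2 = 8.1e-09 m^2
Step 3: tau = 2330 * 710 * 8.1e-09 / 1.4 = 9.57130714e-03 s
Step 4: Convert to microseconds (multiply by 1e6).
tau = 9571.307 us


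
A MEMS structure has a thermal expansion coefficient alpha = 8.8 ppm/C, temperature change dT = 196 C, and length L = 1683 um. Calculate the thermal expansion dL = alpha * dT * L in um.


Step 1: Convert CTE: alpha = 8.8 ppm/C = 8.8e-6 /C
Step 2: dL = 8.8e-6 * 196 * 1683
dL = 2.9028 um


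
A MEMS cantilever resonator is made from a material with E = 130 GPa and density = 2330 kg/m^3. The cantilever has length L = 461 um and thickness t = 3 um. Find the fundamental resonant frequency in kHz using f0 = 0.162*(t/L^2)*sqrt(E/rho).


Step 1: Convert units to SI.
t_SI = 3e-6 m, L_SI = 461e-6 m
Step 2: Calculate sqrt(E/rho).
sqrt(130e9 / 2330) = 7469.54 m/s
Step 3: Compute f0.
f0 = 0.162 * 3e-6 / (461e-6)^2 * 7469.54 = 17081.6 Hz = 17.08 kHz


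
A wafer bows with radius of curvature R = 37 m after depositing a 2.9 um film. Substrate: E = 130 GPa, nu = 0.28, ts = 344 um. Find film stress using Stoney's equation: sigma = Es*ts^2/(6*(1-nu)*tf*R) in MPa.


Step 1: Compute numerator: Es * ts^2 = 130 * 344^2 = 15383680 (GPa*um^2)
Step 2: Compute denominator (R in um): 6*(1-nu)*tf*R = 6*0.72*2.9*37e6 = 463536000.0 (um^2)
Step 3: sigma (GPa) = 15383680 / 463536000.0 = 3.3188e-02 GPa
Step 4: Convert to MPa (x1000): sigma = 33.2 MPa


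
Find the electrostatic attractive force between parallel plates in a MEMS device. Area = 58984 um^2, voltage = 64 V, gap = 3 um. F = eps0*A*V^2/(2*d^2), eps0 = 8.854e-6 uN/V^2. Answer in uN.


Step 1: Identify parameters.
eps0 = 8.854e-6 uN/V^2, A = 58984 um^2, V = 64 V, d = 3 um
Step 2: Compute V^2 = 64^2 = 4096
Step 3: Compute d^2 = 3^2 = 9
Step 4: F = 0.5 * 8.854e-6 * 58984 * 4096 / 9
F = 118.84 uN


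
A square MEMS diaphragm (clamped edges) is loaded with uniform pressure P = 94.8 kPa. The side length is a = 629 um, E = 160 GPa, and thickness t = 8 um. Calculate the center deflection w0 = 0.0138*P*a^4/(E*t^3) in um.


Step 1: Convert pressure to compatible units (E is in GPa, so P in GPa).
P = 94.8 kPa = 94.8e-6 GPa
Step 2: Compute numerator: 0.0138 * P * a^4.
a^4 = 629^4 = 156531800881
numerator = 0.0138 * 94.8e-6 * 156531800881 = 2.047812e+05
Step 3: Compute denominator: E * t^3 = 160 * 8^3 = 81920
Step 4: w0 = numerator / denominator = 2.047812e+05 / 81920 = 2.4998 um


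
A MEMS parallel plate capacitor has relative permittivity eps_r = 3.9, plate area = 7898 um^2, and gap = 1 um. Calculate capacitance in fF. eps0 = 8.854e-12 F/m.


Step 1: Convert area to m^2: A = 7898e-12 m^2
Step 2: Convert gap to m: d = 1e-6 m
Step 3: C = eps0 * eps_r * A / d
C = 8.854e-12 * 3.9 * 7898e-12 / 1e-6
Step 4: Convert to fF (multiply by 1e15).
C = 272.72 fF


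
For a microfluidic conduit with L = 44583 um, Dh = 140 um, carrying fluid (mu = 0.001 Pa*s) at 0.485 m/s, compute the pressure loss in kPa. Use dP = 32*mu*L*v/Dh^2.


Step 1: Convert to SI: L = 44583e-6 m, Dh = 140e-6 m
Step 2: dP = 32 * 0.001 * 44583e-6 * 0.485 / (140e-6)^2
Step 3: dP = 35302.46 Pa
Step 4: Convert to kPa: dP = 35.3 kPa


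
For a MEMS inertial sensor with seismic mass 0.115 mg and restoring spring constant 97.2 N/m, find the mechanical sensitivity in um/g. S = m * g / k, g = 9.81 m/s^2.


Step 1: Convert mass: m = 0.115 mg = 1.15e-07 kg
Step 2: S = m * g / k = 1.15e-07 * 9.81 / 97.2
Step 3: S = 1.16e-08 m/g
Step 4: Convert to um/g: S = 0.012 um/g


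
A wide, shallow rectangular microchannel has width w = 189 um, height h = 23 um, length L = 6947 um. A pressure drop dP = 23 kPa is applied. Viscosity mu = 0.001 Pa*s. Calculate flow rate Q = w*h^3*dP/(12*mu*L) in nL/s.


Step 1: Convert all dimensions to SI (meters).
w = 189e-6 m, h = 23e-6 m, L = 6947e-6 m, dP = 23e3 Pa
Step 2: Q = w * h^3 * dP / (12 * mu * L)
Q = 189e-6 * (23e-6)^3 * 23e3 / (12 * 0.001 * 6947e-6) = 6.3444591e-10 m^3/s
Step 3: Convert Q from m^3/s to nL/s (1 m^3 = 1e12 nL, so multiply by 1e12).
Q = 634.446 nL/s


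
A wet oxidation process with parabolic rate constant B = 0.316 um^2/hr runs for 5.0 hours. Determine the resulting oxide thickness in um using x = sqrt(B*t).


Step 1: Compute B*t = 0.316 * 5.0 = 1.58
Step 2: x = sqrt(1.58)
x = 1.257 um


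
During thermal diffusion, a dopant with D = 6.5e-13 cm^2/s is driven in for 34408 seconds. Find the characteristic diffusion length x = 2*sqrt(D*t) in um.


Step 1: Compute D*t = 6.5e-13 * 34408 = 2.23652e-08 cm^2
Step 2: sqrt(D*t) = 1.4955e-04 cm
Step 3: x = 2 * 1.4955e-04 cm = 2.991e-04 cm
Step 4: Convert to um (1 cm = 1e4 um): x = 2.991 um


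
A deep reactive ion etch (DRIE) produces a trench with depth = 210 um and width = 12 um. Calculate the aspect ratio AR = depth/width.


Step 1: AR = depth / width
Step 2: AR = 210 / 12
AR = 17.5


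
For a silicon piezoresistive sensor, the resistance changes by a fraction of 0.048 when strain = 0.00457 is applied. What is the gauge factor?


Step 1: Identify values.
dR/R = 0.048, strain = 0.00457
Step 2: GF = (dR/R) / strain = 0.048 / 0.00457
GF = 10.5


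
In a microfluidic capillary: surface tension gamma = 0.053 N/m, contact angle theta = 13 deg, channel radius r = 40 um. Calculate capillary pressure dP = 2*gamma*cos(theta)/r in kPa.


Step 1: cos(13 deg) = 0.9744
Step 2: Convert r to m: r = 40e-6 m
Step 3: dP = 2 * 0.053 * 0.9744 / 40e-6 = 2582.2 Pa
Step 4: Convert Pa to kPa (divide by 1000).
dP = 2.58 kPa


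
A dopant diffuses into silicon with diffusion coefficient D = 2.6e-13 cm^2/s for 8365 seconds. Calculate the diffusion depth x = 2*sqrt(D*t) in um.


Step 1: Compute D*t = 2.6e-13 * 8365 = 2.1749e-09 cm^2
Step 2: sqrt(D*t) = 4.6636e-05 cm
Step 3: x = 2 * 4.6636e-05 cm = 9.3272e-05 cm
Step 4: Convert to um (1 cm = 1e4 um): x = 0.933 um


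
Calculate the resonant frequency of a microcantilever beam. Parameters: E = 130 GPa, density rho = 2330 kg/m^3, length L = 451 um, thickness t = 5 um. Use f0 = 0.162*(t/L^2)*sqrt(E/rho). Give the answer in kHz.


Step 1: Convert units to SI.
t_SI = 5e-6 m, L_SI = 451e-6 m
Step 2: Calculate sqrt(E/rho).
sqrt(130e9 / 2330) = 7469.54 m/s
Step 3: Compute f0.
f0 = 0.162 * 5e-6 / (451e-6)^2 * 7469.54 = 29745.8 Hz = 29.75 kHz


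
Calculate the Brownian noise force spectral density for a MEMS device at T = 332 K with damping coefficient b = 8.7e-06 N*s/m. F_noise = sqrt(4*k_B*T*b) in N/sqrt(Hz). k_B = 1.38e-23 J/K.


Step 1: Compute 4 * k_B * T * b
= 4 * 1.38e-23 * 332 * 8.7e-06
= 1.5944e-25 N^2/Hz
Step 2: F_noise = sqrt(1.5944e-25)
F_noise = 3.99e-13 N/sqrt(Hz)


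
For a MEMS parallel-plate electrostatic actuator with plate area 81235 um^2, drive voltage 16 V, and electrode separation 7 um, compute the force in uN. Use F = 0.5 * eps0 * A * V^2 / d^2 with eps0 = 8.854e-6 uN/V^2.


Step 1: Identify parameters.
eps0 = 8.854e-6 uN/V^2, A = 81235 um^2, V = 16 V, d = 7 um
Step 2: Compute V^2 = 16^2 = 256
Step 3: Compute d^2 = 7^2 = 49
Step 4: F = 0.5 * 8.854e-6 * 81235 * 256 / 49
F = 1.879 uN


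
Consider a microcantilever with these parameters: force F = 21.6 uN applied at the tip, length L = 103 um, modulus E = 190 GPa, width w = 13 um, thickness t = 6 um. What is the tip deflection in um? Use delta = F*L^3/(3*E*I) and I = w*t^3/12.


Step 1: Calculate the second moment of area.
I = w * t^3 / 12 = 13 * 6^3 / 12 = 234.0 um^4
Step 2: Convert E to consistent units (1 GPa = 1000 uN/um^2).
E = 190 GPa = 190000 uN/um^2
Step 3: Calculate tip deflection.
delta = F * L^3 / (3 * E * I)
delta = 21.6 * 103^3 / (3 * 190000 * 234.0)
delta = 0.177 um


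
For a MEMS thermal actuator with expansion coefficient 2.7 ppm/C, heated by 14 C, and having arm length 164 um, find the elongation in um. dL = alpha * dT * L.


Step 1: Convert CTE: alpha = 2.7 ppm/C = 2.7e-6 /C
Step 2: dL = 2.7e-6 * 14 * 164
dL = 0.0062 um


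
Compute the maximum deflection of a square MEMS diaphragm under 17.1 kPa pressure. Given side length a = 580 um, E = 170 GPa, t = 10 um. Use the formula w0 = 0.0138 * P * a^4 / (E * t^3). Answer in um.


Step 1: Convert pressure to compatible units (E is in GPa, so P in GPa).
P = 17.1 kPa = 17.1e-6 GPa
Step 2: Compute numerator: 0.0138 * P * a^4.
a^4 = 580^4 = 113164960000
numerator = 0.0138 * 17.1e-6 * 113164960000 = 2.67047e+04
Step 3: Compute denominator: E * t^3 = 170 * 10^3 = 170000
Step 4: w0 = numerator / denominator = 2.67047e+04 / 170000 = 0.1571 um


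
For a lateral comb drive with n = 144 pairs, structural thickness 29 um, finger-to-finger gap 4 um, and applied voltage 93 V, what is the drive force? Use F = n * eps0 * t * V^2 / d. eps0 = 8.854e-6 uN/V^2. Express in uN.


Step 1: Parameters: n=144, eps0=8.854e-6 uN/V^2, t=29 um, V=93 V, d=4 um
Step 2: V^2 = 8649
Step 3: F = 144 * 8.854e-6 * 29 * 8649 / 4
F = 79.948 uN


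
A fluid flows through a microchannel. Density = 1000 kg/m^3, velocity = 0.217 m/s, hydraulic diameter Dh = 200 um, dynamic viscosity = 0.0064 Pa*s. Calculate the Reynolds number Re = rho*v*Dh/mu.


Step 1: Convert Dh to meters: Dh = 200e-6 m
Step 2: Re = rho * v * Dh / mu
Re = 1000 * 0.217 * 200e-6 / 0.0064
Re = 6.781


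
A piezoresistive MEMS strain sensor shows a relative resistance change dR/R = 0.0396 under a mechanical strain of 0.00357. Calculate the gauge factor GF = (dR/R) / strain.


Step 1: Identify values.
dR/R = 0.0396, strain = 0.00357
Step 2: GF = (dR/R) / strain = 0.0396 / 0.00357
GF = 11.1


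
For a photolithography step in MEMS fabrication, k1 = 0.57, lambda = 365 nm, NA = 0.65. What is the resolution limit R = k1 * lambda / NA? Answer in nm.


Step 1: Identify values: k1 = 0.57, lambda = 365 nm, NA = 0.65
Step 2: R = k1 * lambda / NA
R = 0.57 * 365 / 0.65
R = 320.1 nm


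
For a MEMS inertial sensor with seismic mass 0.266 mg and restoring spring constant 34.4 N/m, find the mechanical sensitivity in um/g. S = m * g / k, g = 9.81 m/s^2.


Step 1: Convert mass: m = 0.266 mg = 2.66e-07 kg
Step 2: S = m * g / k = 2.66e-07 * 9.81 / 34.4
Step 3: S = 7.59e-08 m/g
Step 4: Convert to um/g: S = 0.076 um/g


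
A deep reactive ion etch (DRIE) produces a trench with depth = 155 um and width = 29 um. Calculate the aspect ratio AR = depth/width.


Step 1: AR = depth / width
Step 2: AR = 155 / 29
AR = 5.3


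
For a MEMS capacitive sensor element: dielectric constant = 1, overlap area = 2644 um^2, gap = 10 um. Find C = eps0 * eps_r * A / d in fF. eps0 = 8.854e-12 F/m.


Step 1: Convert area to m^2: A = 2644e-12 m^2
Step 2: Convert gap to m: d = 10e-6 m
Step 3: C = eps0 * eps_r * A / d
C = 8.854e-12 * 1 * 2644e-12 / 10e-6
Step 4: Convert to fF (multiply by 1e15).
C = 2.34 fF


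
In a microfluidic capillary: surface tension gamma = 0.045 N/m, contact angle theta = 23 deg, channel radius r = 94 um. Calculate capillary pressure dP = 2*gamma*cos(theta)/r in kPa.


Step 1: cos(23 deg) = 0.9205
Step 2: Convert r to m: r = 94e-6 m
Step 3: dP = 2 * 0.045 * 0.9205 / 94e-6 = 881.3 Pa
Step 4: Convert Pa to kPa (divide by 1000).
dP = 0.88 kPa


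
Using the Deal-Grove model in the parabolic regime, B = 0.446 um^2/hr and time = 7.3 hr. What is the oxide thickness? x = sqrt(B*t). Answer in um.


Step 1: Compute B*t = 0.446 * 7.3 = 3.2558
Step 2: x = sqrt(3.2558)
x = 1.804 um


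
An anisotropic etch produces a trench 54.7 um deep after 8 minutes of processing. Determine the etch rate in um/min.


Step 1: Etch rate = depth / time
Step 2: rate = 54.7 / 8
rate = 6.838 um/min


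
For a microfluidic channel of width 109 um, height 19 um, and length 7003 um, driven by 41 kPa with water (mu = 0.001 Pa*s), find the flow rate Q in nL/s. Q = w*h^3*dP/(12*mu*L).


Step 1: Convert all dimensions to SI (meters).
w = 109e-6 m, h = 19e-6 m, L = 7003e-6 m, dP = 41e3 Pa
Step 2: Q = w * h^3 * dP / (12 * mu * L)
Q = 109e-6 * (19e-6)^3 * 41e3 / (12 * 0.001 * 7003e-6) = 3.6475881e-10 m^3/s
Step 3: Convert Q from m^3/s to nL/s (1 m^3 = 1e12 nL, so multiply by 1e12).
Q = 364.759 nL/s


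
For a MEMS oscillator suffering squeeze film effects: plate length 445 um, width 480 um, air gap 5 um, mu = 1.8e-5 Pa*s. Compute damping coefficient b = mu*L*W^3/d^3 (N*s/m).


Step 1: Convert to SI.
L = 445e-6 m, W = 480e-6 m, d = 5e-6 m
Step 2: W^3 = (480e-6)^3 = 1.11e-10 m^3
Step 3: d^3 = (5e-6)^3 = 1.25e-16 m^3
Step 4: b = 1.8e-5 * 445e-6 * 1.11e-10 / 1.25e-16
b = 7.09e-03 N*s/m


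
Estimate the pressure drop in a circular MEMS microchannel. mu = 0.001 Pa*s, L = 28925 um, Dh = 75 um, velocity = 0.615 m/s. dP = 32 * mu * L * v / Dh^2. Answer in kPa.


Step 1: Convert to SI: L = 28925e-6 m, Dh = 75e-6 m
Step 2: dP = 32 * 0.001 * 28925e-6 * 0.615 / (75e-6)^2
Step 3: dP = 101198.93 Pa
Step 4: Convert to kPa: dP = 101.2 kPa


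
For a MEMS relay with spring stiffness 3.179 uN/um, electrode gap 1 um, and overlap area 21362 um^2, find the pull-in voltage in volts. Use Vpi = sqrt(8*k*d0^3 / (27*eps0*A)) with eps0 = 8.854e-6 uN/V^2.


Step 1: Compute numerator: 8 * k * d0^3 = 8 * 3.179 * 1^3 = 25.432
Step 2: Compute denominator: 27 * eps0 * A = 27 * 8.854e-6 * 21362 = 5.106757
Step 3: Vpi = sqrt(25.432 / 5.106757)
Vpi = 2.23 V


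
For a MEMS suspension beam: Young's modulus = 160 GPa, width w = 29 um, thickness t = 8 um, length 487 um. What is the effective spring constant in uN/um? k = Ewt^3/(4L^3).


Step 1: Convert E to consistent units (1 GPa = 1000 uN/um^2).
E = 160 GPa = 160000 uN/um^2
Step 2: Compute t^3 = 8^3 = 512
Step 3: Compute L^3 = 487^3 = 115501303
Step 4: k = 160000 * 29 * 512 / (4 * 115501303)
k = 5.1421 uN/um


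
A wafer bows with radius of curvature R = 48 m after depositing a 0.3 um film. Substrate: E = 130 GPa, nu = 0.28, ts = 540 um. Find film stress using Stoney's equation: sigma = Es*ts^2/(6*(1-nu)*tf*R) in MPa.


Step 1: Compute numerator: Es * ts^2 = 130 * 540^2 = 37908000 (GPa*um^2)
Step 2: Compute denominator (R in um): 6*(1-nu)*tf*R = 6*0.72*0.3*48e6 = 62208000.0 (um^2)
Step 3: sigma (GPa) = 37908000 / 62208000.0 = 6.09375e-01 GPa
Step 4: Convert to MPa (x1000): sigma = 609.4 MPa


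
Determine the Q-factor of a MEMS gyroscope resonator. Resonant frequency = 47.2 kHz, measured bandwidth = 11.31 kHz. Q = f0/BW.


Step 1: Q = f0 / bandwidth
Step 2: Q = 47.2 / 11.31
Q = 4.2


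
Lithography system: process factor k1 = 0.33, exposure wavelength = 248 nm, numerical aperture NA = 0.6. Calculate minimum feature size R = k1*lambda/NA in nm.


Step 1: Identify values: k1 = 0.33, lambda = 248 nm, NA = 0.6
Step 2: R = k1 * lambda / NA
R = 0.33 * 248 / 0.6
R = 136.4 nm


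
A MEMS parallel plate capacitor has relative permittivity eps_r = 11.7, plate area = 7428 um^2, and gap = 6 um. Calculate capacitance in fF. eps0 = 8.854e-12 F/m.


Step 1: Convert area to m^2: A = 7428e-12 m^2
Step 2: Convert gap to m: d = 6e-6 m
Step 3: C = eps0 * eps_r * A / d
C = 8.854e-12 * 11.7 * 7428e-12 / 6e-6
Step 4: Convert to fF (multiply by 1e15).
C = 128.25 fF


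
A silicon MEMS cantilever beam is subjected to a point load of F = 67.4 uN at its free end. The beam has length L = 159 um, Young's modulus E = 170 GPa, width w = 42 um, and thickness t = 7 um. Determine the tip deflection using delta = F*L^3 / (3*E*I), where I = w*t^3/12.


Step 1: Calculate the second moment of area.
I = w * t^3 / 12 = 42 * 7^3 / 12 = 1200.5 um^4
Step 2: Convert E to consistent units (1 GPa = 1000 uN/um^2).
E = 170 GPa = 170000 uN/um^2
Step 3: Calculate tip deflection.
delta = F * L^3 / (3 * E * I)
delta = 67.4 * 159^3 / (3 * 170000 * 1200.5)
delta = 0.4425 um


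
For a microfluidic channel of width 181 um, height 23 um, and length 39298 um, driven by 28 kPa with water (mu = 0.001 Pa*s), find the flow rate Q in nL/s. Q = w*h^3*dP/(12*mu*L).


Step 1: Convert all dimensions to SI (meters).
w = 181e-6 m, h = 23e-6 m, L = 39298e-6 m, dP = 28e3 Pa
Step 2: Q = w * h^3 * dP / (12 * mu * L)
Q = 181e-6 * (23e-6)^3 * 28e3 / (12 * 0.001 * 39298e-6) = 1.3075805e-10 m^3/s
Step 3: Convert Q from m^3/s to nL/s (1 m^3 = 1e12 nL, so multiply by 1e12).
Q = 130.758 nL/s


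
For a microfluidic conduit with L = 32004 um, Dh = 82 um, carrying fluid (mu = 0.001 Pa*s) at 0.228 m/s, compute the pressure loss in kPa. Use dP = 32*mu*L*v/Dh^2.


Step 1: Convert to SI: L = 32004e-6 m, Dh = 82e-6 m
Step 2: dP = 32 * 0.001 * 32004e-6 * 0.228 / (82e-6)^2
Step 3: dP = 34726.53 Pa
Step 4: Convert to kPa: dP = 34.73 kPa


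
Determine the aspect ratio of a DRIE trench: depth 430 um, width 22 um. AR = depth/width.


Step 1: AR = depth / width
Step 2: AR = 430 / 22
AR = 19.5


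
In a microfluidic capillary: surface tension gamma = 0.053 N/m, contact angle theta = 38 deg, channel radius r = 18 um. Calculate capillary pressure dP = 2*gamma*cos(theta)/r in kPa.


Step 1: cos(38 deg) = 0.788
Step 2: Convert r to m: r = 18e-6 m
Step 3: dP = 2 * 0.053 * 0.788 / 18e-6 = 4640.4 Pa
Step 4: Convert Pa to kPa (divide by 1000).
dP = 4.64 kPa


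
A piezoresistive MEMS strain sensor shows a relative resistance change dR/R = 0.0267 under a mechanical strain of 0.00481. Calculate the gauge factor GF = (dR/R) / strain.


Step 1: Identify values.
dR/R = 0.0267, strain = 0.00481
Step 2: GF = (dR/R) / strain = 0.0267 / 0.00481
GF = 5.6


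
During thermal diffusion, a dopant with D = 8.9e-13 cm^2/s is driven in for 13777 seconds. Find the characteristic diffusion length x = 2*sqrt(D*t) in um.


Step 1: Compute D*t = 8.9e-13 * 13777 = 1.226153e-08 cm^2
Step 2: sqrt(D*t) = 1.10732e-04 cm
Step 3: x = 2 * 1.10732e-04 cm = 2.21464e-04 cm
Step 4: Convert to um (1 cm = 1e4 um): x = 2.215 um


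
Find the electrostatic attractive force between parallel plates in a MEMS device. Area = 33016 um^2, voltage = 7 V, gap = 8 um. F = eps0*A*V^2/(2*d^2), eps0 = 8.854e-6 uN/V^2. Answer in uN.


Step 1: Identify parameters.
eps0 = 8.854e-6 uN/V^2, A = 33016 um^2, V = 7 V, d = 8 um
Step 2: Compute V^2 = 7^2 = 49
Step 3: Compute d^2 = 8^2 = 64
Step 4: F = 0.5 * 8.854e-6 * 33016 * 49 / 64
F = 0.112 uN


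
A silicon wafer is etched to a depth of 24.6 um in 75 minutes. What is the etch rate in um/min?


Step 1: Etch rate = depth / time
Step 2: rate = 24.6 / 75
rate = 0.328 um/min


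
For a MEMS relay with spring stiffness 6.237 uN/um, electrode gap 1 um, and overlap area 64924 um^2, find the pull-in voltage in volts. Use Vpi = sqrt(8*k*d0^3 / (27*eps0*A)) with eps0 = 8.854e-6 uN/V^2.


Step 1: Compute numerator: 8 * k * d0^3 = 8 * 6.237 * 1^3 = 49.896
Step 2: Compute denominator: 27 * eps0 * A = 27 * 8.854e-6 * 64924 = 15.520602
Step 3: Vpi = sqrt(49.896 / 15.520602)
Vpi = 1.79 V


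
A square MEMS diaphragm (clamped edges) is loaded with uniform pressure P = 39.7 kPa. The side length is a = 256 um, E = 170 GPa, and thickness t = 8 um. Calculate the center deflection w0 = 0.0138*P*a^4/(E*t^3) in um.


Step 1: Convert pressure to compatible units (E is in GPa, so P in GPa).
P = 39.7 kPa = 39.7e-6 GPa
Step 2: Compute numerator: 0.0138 * P * a^4.
a^4 = 256^4 = 4294967296
numerator = 0.0138 * 39.7e-6 * 4294967296 = 2.353e+03
Step 3: Compute denominator: E * t^3 = 170 * 8^3 = 87040
Step 4: w0 = numerator / denominator = 2.353e+03 / 87040 = 0.027 um


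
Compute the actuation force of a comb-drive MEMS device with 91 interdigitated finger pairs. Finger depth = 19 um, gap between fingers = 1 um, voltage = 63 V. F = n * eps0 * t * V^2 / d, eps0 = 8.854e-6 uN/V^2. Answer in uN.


Step 1: Parameters: n=91, eps0=8.854e-6 uN/V^2, t=19 um, V=63 V, d=1 um
Step 2: V^2 = 3969
Step 3: F = 91 * 8.854e-6 * 19 * 3969 / 1
F = 60.76 uN


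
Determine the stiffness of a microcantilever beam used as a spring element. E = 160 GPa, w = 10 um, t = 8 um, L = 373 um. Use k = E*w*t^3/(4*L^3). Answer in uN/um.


Step 1: Convert E to consistent units (1 GPa = 1000 uN/um^2).
E = 160 GPa = 160000 uN/um^2
Step 2: Compute t^3 = 8^3 = 512
Step 3: Compute L^3 = 373^3 = 51895117
Step 4: k = 160000 * 10 * 512 / (4 * 51895117)
k = 3.9464 uN/um


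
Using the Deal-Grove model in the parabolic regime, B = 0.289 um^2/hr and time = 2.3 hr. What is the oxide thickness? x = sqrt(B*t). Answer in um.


Step 1: Compute B*t = 0.289 * 2.3 = 0.6647
Step 2: x = sqrt(0.6647)
x = 0.815 um


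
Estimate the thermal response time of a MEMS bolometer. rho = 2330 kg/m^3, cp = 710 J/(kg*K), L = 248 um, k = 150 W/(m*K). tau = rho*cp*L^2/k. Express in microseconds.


Step 1: Convert L to m: L = 248e-6 m
Step 2: L^2 = (248e-6)^2 = 6.1504e-08 m^2
Step 3: tau = 2330 * 710 * 6.1504e-08 / 150 = 6.7830711e-04 s
Step 4: Convert to microseconds (multiply by 1e6).
tau = 678.307 us


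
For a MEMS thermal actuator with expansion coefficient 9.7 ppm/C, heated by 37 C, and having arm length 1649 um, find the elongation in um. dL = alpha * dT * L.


Step 1: Convert CTE: alpha = 9.7 ppm/C = 9.7e-6 /C
Step 2: dL = 9.7e-6 * 37 * 1649
dL = 0.5918 um


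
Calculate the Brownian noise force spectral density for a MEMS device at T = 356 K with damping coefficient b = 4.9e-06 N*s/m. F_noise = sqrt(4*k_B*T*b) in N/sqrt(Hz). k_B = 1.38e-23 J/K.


Step 1: Compute 4 * k_B * T * b
= 4 * 1.38e-23 * 356 * 4.9e-06
= 9.6291e-26 N^2/Hz
Step 2: F_noise = sqrt(9.6291e-26)
F_noise = 3.10e-13 N/sqrt(Hz)


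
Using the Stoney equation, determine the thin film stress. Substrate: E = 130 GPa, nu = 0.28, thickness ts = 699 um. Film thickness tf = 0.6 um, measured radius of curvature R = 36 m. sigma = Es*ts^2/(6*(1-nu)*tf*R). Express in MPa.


Step 1: Compute numerator: Es * ts^2 = 130 * 699^2 = 63518130 (GPa*um^2)
Step 2: Compute denominator (R in um): 6*(1-nu)*tf*R = 6*0.72*0.6*36e6 = 93312000.0 (um^2)
Step 3: sigma (GPa) = 63518130 / 93312000.0 = 6.80707e-01 GPa
Step 4: Convert to MPa (x1000): sigma = 680.7 MPa


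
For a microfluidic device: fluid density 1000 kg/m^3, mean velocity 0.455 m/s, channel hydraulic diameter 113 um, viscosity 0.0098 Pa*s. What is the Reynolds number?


Step 1: Convert Dh to meters: Dh = 113e-6 m
Step 2: Re = rho * v * Dh / mu
Re = 1000 * 0.455 * 113e-6 / 0.0098
Re = 5.246


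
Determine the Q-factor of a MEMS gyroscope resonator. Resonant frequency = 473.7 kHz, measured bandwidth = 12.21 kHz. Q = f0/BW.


Step 1: Q = f0 / bandwidth
Step 2: Q = 473.7 / 12.21
Q = 38.8


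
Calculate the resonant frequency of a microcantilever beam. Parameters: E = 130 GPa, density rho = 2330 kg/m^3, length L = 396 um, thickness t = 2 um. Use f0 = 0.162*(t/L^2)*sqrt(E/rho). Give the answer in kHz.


Step 1: Convert units to SI.
t_SI = 2e-6 m, L_SI = 396e-6 m
Step 2: Calculate sqrt(E/rho).
sqrt(130e9 / 2330) = 7469.54 m/s
Step 3: Compute f0.
f0 = 0.162 * 2e-6 / (396e-6)^2 * 7469.54 = 15432.9 Hz = 15.43 kHz


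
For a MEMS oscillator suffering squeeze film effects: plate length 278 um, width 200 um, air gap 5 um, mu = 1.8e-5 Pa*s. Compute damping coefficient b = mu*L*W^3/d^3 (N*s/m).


Step 1: Convert to SI.
L = 278e-6 m, W = 200e-6 m, d = 5e-6 m
Step 2: W^3 = (200e-6)^3 = 8.00e-12 m^3
Step 3: d^3 = (5e-6)^3 = 1.25e-16 m^3
Step 4: b = 1.8e-5 * 278e-6 * 8.00e-12 / 1.25e-16
b = 3.20e-04 N*s/m


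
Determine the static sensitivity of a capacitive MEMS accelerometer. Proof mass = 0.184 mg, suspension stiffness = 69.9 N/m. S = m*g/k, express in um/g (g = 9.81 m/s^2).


Step 1: Convert mass: m = 0.184 mg = 1.84e-07 kg
Step 2: S = m * g / k = 1.84e-07 * 9.81 / 69.9
Step 3: S = 2.58e-08 m/g
Step 4: Convert to um/g: S = 0.026 um/g


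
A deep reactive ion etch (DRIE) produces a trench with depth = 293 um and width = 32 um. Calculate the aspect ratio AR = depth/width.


Step 1: AR = depth / width
Step 2: AR = 293 / 32
AR = 9.2


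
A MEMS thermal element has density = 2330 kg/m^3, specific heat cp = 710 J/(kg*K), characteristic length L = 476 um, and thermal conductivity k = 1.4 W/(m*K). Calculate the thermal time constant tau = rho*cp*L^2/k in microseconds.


Step 1: Convert L to m: L = 476e-6 m
Step 2: L^2 = (476e-6)^2 = 2.26576e-07 m^2
Step 3: tau = 2330 * 710 * 2.26576e-07 / 1.4 = 2.67731912e-01 s
Step 4: Convert to microseconds (multiply by 1e6).
tau = 267731.912 us


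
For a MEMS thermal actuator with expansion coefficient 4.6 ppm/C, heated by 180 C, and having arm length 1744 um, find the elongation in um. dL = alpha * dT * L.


Step 1: Convert CTE: alpha = 4.6 ppm/C = 4.6e-6 /C
Step 2: dL = 4.6e-6 * 180 * 1744
dL = 1.444 um


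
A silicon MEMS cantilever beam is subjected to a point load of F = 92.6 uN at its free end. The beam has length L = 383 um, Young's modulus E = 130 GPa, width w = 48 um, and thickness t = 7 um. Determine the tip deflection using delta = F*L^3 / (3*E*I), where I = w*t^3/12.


Step 1: Calculate the second moment of area.
I = w * t^3 / 12 = 48 * 7^3 / 12 = 1372.0 um^4
Step 2: Convert E to consistent units (1 GPa = 1000 uN/um^2).
E = 130 GPa = 130000 uN/um^2
Step 3: Calculate tip deflection.
delta = F * L^3 / (3 * E * I)
delta = 92.6 * 383^3 / (3 * 130000 * 1372.0)
delta = 9.7227 um


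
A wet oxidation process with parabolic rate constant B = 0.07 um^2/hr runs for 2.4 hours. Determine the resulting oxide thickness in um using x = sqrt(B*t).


Step 1: Compute B*t = 0.07 * 2.4 = 0.168
Step 2: x = sqrt(0.168)
x = 0.41 um


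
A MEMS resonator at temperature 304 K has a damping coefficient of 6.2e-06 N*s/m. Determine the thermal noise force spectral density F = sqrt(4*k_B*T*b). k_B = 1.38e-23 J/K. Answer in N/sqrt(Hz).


Step 1: Compute 4 * k_B * T * b
= 4 * 1.38e-23 * 304 * 6.2e-06
= 1.0404e-25 N^2/Hz
Step 2: F_noise = sqrt(1.0404e-25)
F_noise = 3.23e-13 N/sqrt(Hz)


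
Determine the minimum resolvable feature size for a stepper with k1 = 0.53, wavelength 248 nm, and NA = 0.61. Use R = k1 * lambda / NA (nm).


Step 1: Identify values: k1 = 0.53, lambda = 248 nm, NA = 0.61
Step 2: R = k1 * lambda / NA
R = 0.53 * 248 / 0.61
R = 215.5 nm


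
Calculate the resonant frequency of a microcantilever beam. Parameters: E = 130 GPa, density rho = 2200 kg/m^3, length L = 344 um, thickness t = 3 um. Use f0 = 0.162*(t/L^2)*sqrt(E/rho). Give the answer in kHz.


Step 1: Convert units to SI.
t_SI = 3e-6 m, L_SI = 344e-6 m
Step 2: Calculate sqrt(E/rho).
sqrt(130e9 / 2200) = 7687.06 m/s
Step 3: Compute f0.
f0 = 0.162 * 3e-6 / (344e-6)^2 * 7687.06 = 31570.4 Hz = 31.57 kHz


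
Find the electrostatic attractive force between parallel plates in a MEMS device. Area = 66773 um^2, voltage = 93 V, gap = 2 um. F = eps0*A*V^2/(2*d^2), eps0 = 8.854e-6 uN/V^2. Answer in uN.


Step 1: Identify parameters.
eps0 = 8.854e-6 uN/V^2, A = 66773 um^2, V = 93 V, d = 2 um
Step 2: Compute V^2 = 93^2 = 8649
Step 3: Compute d^2 = 2^2 = 4
Step 4: F = 0.5 * 8.854e-6 * 66773 * 8649 / 4
F = 639.17 uN


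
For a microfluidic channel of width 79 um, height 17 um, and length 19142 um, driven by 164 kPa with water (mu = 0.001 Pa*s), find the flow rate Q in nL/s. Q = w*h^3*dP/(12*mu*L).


Step 1: Convert all dimensions to SI (meters).
w = 79e-6 m, h = 17e-6 m, L = 19142e-6 m, dP = 164e3 Pa
Step 2: Q = w * h^3 * dP / (12 * mu * L)
Q = 79e-6 * (17e-6)^3 * 164e3 / (12 * 0.001 * 19142e-6) = 2.7710805e-10 m^3/s
Step 3: Convert Q from m^3/s to nL/s (1 m^3 = 1e12 nL, so multiply by 1e12).
Q = 277.108 nL/s


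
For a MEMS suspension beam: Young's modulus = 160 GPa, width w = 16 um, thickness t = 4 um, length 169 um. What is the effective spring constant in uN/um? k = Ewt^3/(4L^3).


Step 1: Convert E to consistent units (1 GPa = 1000 uN/um^2).
E = 160 GPa = 160000 uN/um^2
Step 2: Compute t^3 = 4^3 = 64
Step 3: Compute L^3 = 169^3 = 4826809
Step 4: k = 160000 * 16 * 64 / (4 * 4826809)
k = 8.4859 uN/um


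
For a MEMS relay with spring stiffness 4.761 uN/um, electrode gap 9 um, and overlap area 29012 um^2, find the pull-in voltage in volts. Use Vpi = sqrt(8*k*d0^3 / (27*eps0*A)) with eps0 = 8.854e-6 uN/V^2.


Step 1: Compute numerator: 8 * k * d0^3 = 8 * 4.761 * 9^3 = 27766.152
Step 2: Compute denominator: 27 * eps0 * A = 27 * 8.854e-6 * 29012 = 6.935551
Step 3: Vpi = sqrt(27766.152 / 6.935551)
Vpi = 63.27 V


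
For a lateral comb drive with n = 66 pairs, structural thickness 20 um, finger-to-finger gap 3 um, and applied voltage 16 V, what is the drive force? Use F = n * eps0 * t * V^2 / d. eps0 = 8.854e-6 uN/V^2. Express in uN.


Step 1: Parameters: n=66, eps0=8.854e-6 uN/V^2, t=20 um, V=16 V, d=3 um
Step 2: V^2 = 256
Step 3: F = 66 * 8.854e-6 * 20 * 256 / 3
F = 0.997 uN


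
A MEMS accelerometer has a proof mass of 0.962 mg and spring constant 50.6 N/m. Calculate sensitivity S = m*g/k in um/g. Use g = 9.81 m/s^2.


Step 1: Convert mass: m = 0.962 mg = 9.62e-07 kg
Step 2: S = m * g / k = 9.62e-07 * 9.81 / 50.6
Step 3: S = 1.87e-07 m/g
Step 4: Convert to um/g: S = 0.187 um/g


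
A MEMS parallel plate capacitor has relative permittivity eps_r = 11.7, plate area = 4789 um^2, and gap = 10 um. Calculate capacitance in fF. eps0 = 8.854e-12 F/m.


Step 1: Convert area to m^2: A = 4789e-12 m^2
Step 2: Convert gap to m: d = 10e-6 m
Step 3: C = eps0 * eps_r * A / d
C = 8.854e-12 * 11.7 * 4789e-12 / 10e-6
Step 4: Convert to fF (multiply by 1e15).
C = 49.61 fF


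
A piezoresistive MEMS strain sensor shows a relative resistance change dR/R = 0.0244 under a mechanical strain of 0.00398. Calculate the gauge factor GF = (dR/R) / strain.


Step 1: Identify values.
dR/R = 0.0244, strain = 0.00398
Step 2: GF = (dR/R) / strain = 0.0244 / 0.00398
GF = 6.1


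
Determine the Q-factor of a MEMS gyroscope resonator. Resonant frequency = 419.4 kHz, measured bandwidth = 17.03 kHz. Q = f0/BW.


Step 1: Q = f0 / bandwidth
Step 2: Q = 419.4 / 17.03
Q = 24.6


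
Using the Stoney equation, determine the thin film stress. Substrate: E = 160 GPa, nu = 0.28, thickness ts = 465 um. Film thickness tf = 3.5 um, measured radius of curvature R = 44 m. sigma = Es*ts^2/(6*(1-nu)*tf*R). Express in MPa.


Step 1: Compute numerator: Es * ts^2 = 160 * 465^2 = 34596000 (GPa*um^2)
Step 2: Compute denominator (R in um): 6*(1-nu)*tf*R = 6*0.72*3.5*44e6 = 665280000.0 (um^2)
Step 3: sigma (GPa) = 34596000 / 665280000.0 = 5.2002e-02 GPa
Step 4: Convert to MPa (x1000): sigma = 52.0 MPa


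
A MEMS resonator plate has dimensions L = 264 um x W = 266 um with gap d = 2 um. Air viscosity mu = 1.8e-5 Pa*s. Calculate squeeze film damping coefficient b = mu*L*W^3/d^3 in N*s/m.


Step 1: Convert to SI.
L = 264e-6 m, W = 266e-6 m, d = 2e-6 m
Step 2: W^3 = (266e-6)^3 = 1.88e-11 m^3
Step 3: d^3 = (2e-6)^3 = 8.00e-18 m^3
Step 4: b = 1.8e-5 * 264e-6 * 1.88e-11 / 8.00e-18
b = 1.12e-02 N*s/m


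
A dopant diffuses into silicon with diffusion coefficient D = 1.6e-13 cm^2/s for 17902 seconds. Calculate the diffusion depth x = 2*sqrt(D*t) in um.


Step 1: Compute D*t = 1.6e-13 * 17902 = 2.86432e-09 cm^2
Step 2: sqrt(D*t) = 5.3519e-05 cm
Step 3: x = 2 * 5.3519e-05 cm = 1.07038e-04 cm
Step 4: Convert to um (1 cm = 1e4 um): x = 1.07 um


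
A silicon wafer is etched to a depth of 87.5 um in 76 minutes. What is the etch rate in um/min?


Step 1: Etch rate = depth / time
Step 2: rate = 87.5 / 76
rate = 1.151 um/min


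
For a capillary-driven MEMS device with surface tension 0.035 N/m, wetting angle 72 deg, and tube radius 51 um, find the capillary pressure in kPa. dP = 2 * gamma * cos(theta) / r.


Step 1: cos(72 deg) = 0.309
Step 2: Convert r to m: r = 51e-6 m
Step 3: dP = 2 * 0.035 * 0.309 / 51e-6 = 424.1 Pa
Step 4: Convert Pa to kPa (divide by 1000).
dP = 0.42 kPa


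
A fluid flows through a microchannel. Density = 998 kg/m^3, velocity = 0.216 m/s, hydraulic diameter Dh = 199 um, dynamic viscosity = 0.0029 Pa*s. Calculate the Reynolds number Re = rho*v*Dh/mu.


Step 1: Convert Dh to meters: Dh = 199e-6 m
Step 2: Re = rho * v * Dh / mu
Re = 998 * 0.216 * 199e-6 / 0.0029
Re = 14.792
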